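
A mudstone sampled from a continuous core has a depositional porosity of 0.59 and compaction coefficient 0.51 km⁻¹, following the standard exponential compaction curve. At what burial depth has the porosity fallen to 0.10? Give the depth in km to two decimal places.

3.48 km

Invert Athy's law: Z = ln(n₀/n) / β
Z = ln(0.59/0.1) / 0.51 = ln(5.9) / 0.51 = 1.7750 / 0.51 = 3.480 km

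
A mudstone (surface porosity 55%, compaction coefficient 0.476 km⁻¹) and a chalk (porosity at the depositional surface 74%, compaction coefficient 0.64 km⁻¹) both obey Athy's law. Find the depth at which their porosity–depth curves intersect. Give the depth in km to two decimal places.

Set phi₀ₐ e^(−βₐd) = phi₀ᵦ e^(−βᵦd) ⇒ ln(phi₀ₐ/phi₀ᵦ) = (βₐ − βᵦ)·d
d = ln(0.55/0.74) / (0.476 − 0.64) = -0.2967 / -0.164 = 1.809 km

1.81 km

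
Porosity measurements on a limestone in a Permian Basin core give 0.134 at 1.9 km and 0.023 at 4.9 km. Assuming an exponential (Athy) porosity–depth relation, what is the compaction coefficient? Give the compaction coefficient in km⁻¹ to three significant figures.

0.587 km⁻¹

Athy: phi(d) = phi₀ e^(−kd) ⇒ phi₁/phi₂ = e^{k(d₂−d₁)} ⇒ k = ln(phi₁/phi₂)/(d₂−d₁)
k = ln(0.134/0.023) / (4.9 − 1.9) = ln(5.826) / 3 = 1.7623 / 3 = 0.5874 km⁻¹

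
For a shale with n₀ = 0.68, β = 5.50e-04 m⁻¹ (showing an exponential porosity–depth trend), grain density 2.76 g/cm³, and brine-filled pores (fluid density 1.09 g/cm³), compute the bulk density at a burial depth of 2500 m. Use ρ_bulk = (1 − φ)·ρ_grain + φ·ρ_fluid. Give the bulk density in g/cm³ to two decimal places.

Working in km (1 km = 1000 m; β in km⁻¹ = β in m⁻¹ × 1000):
Porosity at depth: n = 0.68·exp(−0.55×2.5) = 0.68×0.2528 = 0.1719
Bulk density: ρ_b = (1−n)ρ_g + n·ρ_f = 0.8281×2.76 + 0.1719×1.09
       = 2.285 + 0.187 = 2.473 g/cm³

2.47 g/cm³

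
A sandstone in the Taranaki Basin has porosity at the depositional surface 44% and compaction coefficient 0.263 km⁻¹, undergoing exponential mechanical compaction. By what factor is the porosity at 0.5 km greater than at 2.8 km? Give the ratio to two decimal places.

φ(Z₁)/φ(Z₂) = e^(−β·Z₁)/e^(−β·Z₂) = e^{β(Z₂−Z₁)}
= exp(0.263 × 2.3) = exp(0.6049) = 1.8311

1.83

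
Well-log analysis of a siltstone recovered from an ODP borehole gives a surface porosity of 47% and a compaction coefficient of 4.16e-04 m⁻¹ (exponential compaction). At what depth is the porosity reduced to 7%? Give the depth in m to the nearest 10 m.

4580 m

Working in km (1 km = 1000 m; c in km⁻¹ = c in m⁻¹ × 1000):
Invert Athy's law: Z = ln(phi₀/phi) / c
Z = ln(0.47/0.07) / 0.416 = ln(6.714) / 0.416 = 1.9042 / 0.416 = 4.577 km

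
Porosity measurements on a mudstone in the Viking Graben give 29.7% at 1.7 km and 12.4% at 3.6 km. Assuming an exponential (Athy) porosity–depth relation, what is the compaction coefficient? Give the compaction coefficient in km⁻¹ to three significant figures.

Athy: n(Z) = n₀ e^(−βZ) ⇒ n₁/n₂ = e^{β(Z₂−Z₁)} ⇒ β = ln(n₁/n₂)/(Z₂−Z₁)
β = ln(0.297/0.124) / (3.6 − 1.7) = ln(2.395) / 1.9 = 0.8735 / 1.9 = 0.4597 km⁻¹

0.460 km⁻¹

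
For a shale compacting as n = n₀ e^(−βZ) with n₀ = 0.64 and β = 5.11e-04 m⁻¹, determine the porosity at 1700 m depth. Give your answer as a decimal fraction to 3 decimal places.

Working in km (1 km = 1000 m; β in km⁻¹ = β in m⁻¹ × 1000):
n = n₀·exp(−β·Z) = 0.64 × exp(−0.511 × 1.7) = 0.64 × exp(−0.8687)
  = 0.64 × 0.4195 = 0.2685

0.268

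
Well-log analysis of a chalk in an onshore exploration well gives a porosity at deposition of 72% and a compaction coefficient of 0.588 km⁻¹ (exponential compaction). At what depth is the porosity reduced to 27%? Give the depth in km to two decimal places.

Invert Athy's law: Z = ln(phi₀/phi) / k
Z = ln(0.72/0.27) / 0.588 = ln(2.667) / 0.588 = 0.9808 / 0.588 = 1.668 km

1.67 km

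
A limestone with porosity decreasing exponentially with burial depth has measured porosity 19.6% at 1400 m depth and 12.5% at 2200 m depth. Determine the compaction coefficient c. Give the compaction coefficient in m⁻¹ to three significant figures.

0.000562 m⁻¹

Working in km (1 km = 1000 m; c in km⁻¹ = c in m⁻¹ × 1000):
Athy: phi(Z) = phi₀ e^(−cZ) ⇒ phi₁/phi₂ = e^{c(Z₂−Z₁)} ⇒ c = ln(phi₁/phi₂)/(Z₂−Z₁)
c = ln(0.196/0.125) / (2.2 − 1.4) = ln(1.568) / 0.8 = 0.4498 / 0.8 = 0.5623 km⁻¹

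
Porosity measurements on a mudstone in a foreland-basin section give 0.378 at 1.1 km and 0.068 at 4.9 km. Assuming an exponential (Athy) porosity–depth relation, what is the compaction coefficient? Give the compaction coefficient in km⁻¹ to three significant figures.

0.451 km⁻¹

Athy: n(Z) = n₀ e^(−βZ) ⇒ n₁/n₂ = e^{β(Z₂−Z₁)} ⇒ β = ln(n₁/n₂)/(Z₂−Z₁)
β = ln(0.378/0.068) / (4.9 − 1.1) = ln(5.559) / 3.8 = 1.7154 / 3.8 = 0.4514 km⁻¹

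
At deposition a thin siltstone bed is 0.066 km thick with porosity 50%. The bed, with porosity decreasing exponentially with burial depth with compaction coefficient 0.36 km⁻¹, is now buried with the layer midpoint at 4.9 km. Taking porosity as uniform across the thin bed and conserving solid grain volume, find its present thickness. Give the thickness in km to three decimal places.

Porosity at 4.9 km: phi = 0.5·exp(−0.36×4.9) = 0.0857
Solid-volume conservation: h(1−phi) = h₀(1−phi₀) ⇒ h = h₀·(1−phi₀)/(1−phi)
h = 0.066 × (1 − 0.5)/(1 − 0.0857) = 0.066 × 0.5469 = 0.0361 km

0.036 km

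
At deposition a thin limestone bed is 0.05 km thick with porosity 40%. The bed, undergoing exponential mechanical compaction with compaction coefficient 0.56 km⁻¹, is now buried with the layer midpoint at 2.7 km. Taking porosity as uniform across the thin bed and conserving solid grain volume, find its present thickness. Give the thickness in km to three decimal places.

Porosity at 2.7 km: φ = 0.4·exp(−0.56×2.7) = 0.0882
Solid-volume conservation: h(1−φ) = h₀(1−φ₀) ⇒ h = h₀·(1−φ₀)/(1−φ)
h = 0.05 × (1 − 0.4)/(1 − 0.0882) = 0.05 × 0.6580 = 0.0329 km

0.033 km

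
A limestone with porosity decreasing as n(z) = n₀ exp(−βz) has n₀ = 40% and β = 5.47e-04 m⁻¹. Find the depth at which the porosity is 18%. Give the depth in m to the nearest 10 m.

Working in km (1 km = 1000 m; β in km⁻¹ = β in m⁻¹ × 1000):
Invert Athy's law: z = ln(n₀/n) / β
z = ln(0.4/0.18) / 0.547 = ln(2.222) / 0.547 = 0.7985 / 0.547 = 1.460 km

1460 m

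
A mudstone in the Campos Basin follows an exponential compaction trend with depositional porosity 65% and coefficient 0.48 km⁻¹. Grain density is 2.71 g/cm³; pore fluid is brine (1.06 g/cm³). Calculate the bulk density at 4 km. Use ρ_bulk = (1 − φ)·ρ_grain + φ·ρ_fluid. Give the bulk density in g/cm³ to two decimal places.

2.55 g/cm³

Porosity at depth: φ = 0.65·exp(−0.48×4) = 0.65×0.1466 = 0.0953
Bulk density: ρ_b = (1−φ)ρ_g + φ·ρ_f = 0.9047×2.71 + 0.0953×1.06
       = 2.452 + 0.101 = 2.553 g/cm³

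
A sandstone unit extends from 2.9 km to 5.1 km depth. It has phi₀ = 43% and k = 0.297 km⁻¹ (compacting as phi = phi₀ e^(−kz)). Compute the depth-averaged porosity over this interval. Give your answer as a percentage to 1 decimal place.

13.3%

⟨phi⟩ = (1/(z₂−z₁)) ∫ phi₀ e^(−kz) dz = phi₀·(e^(−k·z₁) − e^(−k·z₂)) / (k·(z₂−z₁))
e^(−0.297×2.9) = 0.4226; e^(−0.297×5.1) = 0.2199
⟨phi⟩ = 0.43 × (0.4226 − 0.2199) / (0.297 × 2.2) = 0.43 × 0.3103 = 0.1334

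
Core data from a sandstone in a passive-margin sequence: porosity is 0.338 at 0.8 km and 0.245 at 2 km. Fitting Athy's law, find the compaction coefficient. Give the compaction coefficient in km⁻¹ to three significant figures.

0.268 km⁻¹

Athy: φ(z) = φ₀ e^(−cz) ⇒ φ₁/φ₂ = e^{c(z₂−z₁)} ⇒ c = ln(φ₁/φ₂)/(z₂−z₁)
c = ln(0.338/0.245) / (2 − 0.8) = ln(1.38) / 1.2 = 0.3218 / 1.2 = 0.2682 km⁻¹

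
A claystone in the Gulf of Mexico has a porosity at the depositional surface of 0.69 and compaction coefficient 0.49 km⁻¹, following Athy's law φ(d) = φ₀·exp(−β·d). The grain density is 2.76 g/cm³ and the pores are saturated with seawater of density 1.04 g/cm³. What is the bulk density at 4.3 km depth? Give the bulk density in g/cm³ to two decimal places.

Porosity at depth: φ = 0.69·exp(−0.49×4.3) = 0.69×0.1216 = 0.0839
Bulk density: ρ_b = (1−φ)ρ_g + φ·ρ_f = 0.9161×2.76 + 0.0839×1.04
       = 2.528 + 0.087 = 2.616 g/cm³

2.62 g/cm³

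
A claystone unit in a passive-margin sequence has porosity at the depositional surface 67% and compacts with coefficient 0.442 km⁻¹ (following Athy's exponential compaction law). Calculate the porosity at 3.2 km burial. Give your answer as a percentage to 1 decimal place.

16.3%

n = n₀·exp(−k·Z) = 0.67 × exp(−0.442 × 3.2) = 0.67 × exp(−1.414)
  = 0.67 × 0.2431 = 0.1629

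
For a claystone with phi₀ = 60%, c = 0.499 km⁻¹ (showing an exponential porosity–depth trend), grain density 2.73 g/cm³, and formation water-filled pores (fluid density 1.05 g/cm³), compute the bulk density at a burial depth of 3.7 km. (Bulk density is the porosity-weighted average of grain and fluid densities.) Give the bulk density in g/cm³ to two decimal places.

Porosity at depth: phi = 0.6·exp(−0.499×3.7) = 0.6×0.1578 = 0.0947
Bulk density: ρ_b = (1−phi)ρ_g + phi·ρ_f = 0.9053×2.73 + 0.0947×1.05
       = 2.471 + 0.099 = 2.571 g/cm³

2.57 g/cm³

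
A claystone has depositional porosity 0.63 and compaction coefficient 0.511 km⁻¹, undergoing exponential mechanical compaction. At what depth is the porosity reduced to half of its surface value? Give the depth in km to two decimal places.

1.36 km

n/n₀ = 1/2 ⇒ exp(−c·z) = 1/2 ⇒ z = ln(2) / c
z = 0.6931 / 0.511 = 1.356 km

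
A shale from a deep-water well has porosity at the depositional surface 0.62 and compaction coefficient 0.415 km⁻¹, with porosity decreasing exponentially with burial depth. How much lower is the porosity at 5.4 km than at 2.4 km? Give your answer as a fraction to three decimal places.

0.163

φ(2.4) = 0.62·e^(−0.415×2.4) = 0.2290
φ(5.4) = 0.62·e^(−0.415×5.4) = 0.0659
Δφ = 0.2290 − 0.0659 = 0.1631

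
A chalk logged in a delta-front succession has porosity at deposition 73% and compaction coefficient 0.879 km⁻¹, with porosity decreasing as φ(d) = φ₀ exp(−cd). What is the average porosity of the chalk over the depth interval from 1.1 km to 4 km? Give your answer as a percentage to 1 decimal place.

⟨φ⟩ = (1/(d₂−d₁)) ∫ φ₀ e^(−cd) dd = φ₀·(e^(−c·d₁) − e^(−c·d₂)) / (c·(d₂−d₁))
e^(−0.879×1.1) = 0.3803; e^(−0.879×4) = 0.0297
⟨φ⟩ = 0.73 × (0.3803 − 0.0297) / (0.879 × 2.9) = 0.73 × 0.1375 = 0.1004

10.0%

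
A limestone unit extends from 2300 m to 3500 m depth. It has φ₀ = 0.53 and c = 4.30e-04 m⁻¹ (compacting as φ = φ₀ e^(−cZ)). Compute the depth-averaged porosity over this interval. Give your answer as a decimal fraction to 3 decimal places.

0.154

Working in km (1 km = 1000 m; c in km⁻¹ = c in m⁻¹ × 1000):
⟨φ⟩ = (1/(Z₂−Z₁)) ∫ φ₀ e^(−cZ) dZ = φ₀·(e^(−c·Z₁) − e^(−c·Z₂)) / (c·(Z₂−Z₁))
e^(−0.43×2.3) = 0.3719; e^(−0.43×3.5) = 0.2220
⟨φ⟩ = 0.53 × (0.3719 − 0.2220) / (0.43 × 1.2) = 0.53 × 0.2906 = 0.1540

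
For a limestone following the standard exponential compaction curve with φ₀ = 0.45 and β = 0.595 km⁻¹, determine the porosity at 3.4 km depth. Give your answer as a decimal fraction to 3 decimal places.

0.060

φ = φ₀·exp(−β·d) = 0.45 × exp(−0.595 × 3.4) = 0.45 × exp(−2.023)
  = 0.45 × 0.1323 = 0.0595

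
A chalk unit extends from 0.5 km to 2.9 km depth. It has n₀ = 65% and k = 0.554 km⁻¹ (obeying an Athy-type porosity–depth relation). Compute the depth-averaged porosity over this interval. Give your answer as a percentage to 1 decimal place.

⟨n⟩ = (1/(Z₂−Z₁)) ∫ n₀ e^(−kZ) dZ = n₀·(e^(−k·Z₁) − e^(−k·Z₂)) / (k·(Z₂−Z₁))
e^(−0.554×0.5) = 0.7581; e^(−0.554×2.9) = 0.2006
⟨n⟩ = 0.65 × (0.7581 − 0.2006) / (0.554 × 2.4) = 0.65 × 0.4193 = 0.2725

27.3%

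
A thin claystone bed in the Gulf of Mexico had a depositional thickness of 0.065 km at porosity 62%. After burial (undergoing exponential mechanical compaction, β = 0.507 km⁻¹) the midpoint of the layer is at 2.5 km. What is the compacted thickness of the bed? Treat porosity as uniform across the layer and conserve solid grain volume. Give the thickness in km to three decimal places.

Porosity at 2.5 km: phi = 0.62·exp(−0.507×2.5) = 0.1746
Solid-volume conservation: h(1−phi) = h₀(1−phi₀) ⇒ h = h₀·(1−phi₀)/(1−phi)
h = 0.065 × (1 − 0.62)/(1 − 0.1746) = 0.065 × 0.4604 = 0.0299 km

0.030 km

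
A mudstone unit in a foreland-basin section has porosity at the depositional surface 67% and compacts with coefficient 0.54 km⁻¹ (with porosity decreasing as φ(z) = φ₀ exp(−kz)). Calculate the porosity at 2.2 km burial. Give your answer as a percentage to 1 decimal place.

20.4%

φ = φ₀·exp(−k·z) = 0.67 × exp(−0.54 × 2.2) = 0.67 × exp(−1.188)
  = 0.67 × 0.3048 = 0.2042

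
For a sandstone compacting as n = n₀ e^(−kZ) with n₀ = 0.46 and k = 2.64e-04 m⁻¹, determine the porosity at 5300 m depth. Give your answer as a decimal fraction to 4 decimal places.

0.1135

Working in km (1 km = 1000 m; k in km⁻¹ = k in m⁻¹ × 1000):
n = n₀·exp(−k·Z) = 0.46 × exp(−0.264 × 5.3) = 0.46 × exp(−1.399)
  = 0.46 × 0.2468 = 0.1135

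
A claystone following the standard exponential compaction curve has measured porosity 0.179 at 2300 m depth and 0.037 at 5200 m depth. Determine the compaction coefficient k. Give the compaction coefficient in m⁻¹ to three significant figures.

0.000544 m⁻¹

Working in km (1 km = 1000 m; k in km⁻¹ = k in m⁻¹ × 1000):
Athy: phi(d) = phi₀ e^(−kd) ⇒ phi₁/phi₂ = e^{k(d₂−d₁)} ⇒ k = ln(phi₁/phi₂)/(d₂−d₁)
k = ln(0.179/0.037) / (5.2 − 2.3) = ln(4.838) / 2.9 = 1.5765 / 2.9 = 0.5436 km⁻¹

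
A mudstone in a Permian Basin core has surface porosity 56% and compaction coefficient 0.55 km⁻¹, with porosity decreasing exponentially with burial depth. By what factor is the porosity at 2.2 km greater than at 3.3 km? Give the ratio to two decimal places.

1.83

phi(Z₁)/phi(Z₂) = e^(−k·Z₁)/e^(−k·Z₂) = e^{k(Z₂−Z₁)}
= exp(0.55 × 1.1) = exp(0.605) = 1.8313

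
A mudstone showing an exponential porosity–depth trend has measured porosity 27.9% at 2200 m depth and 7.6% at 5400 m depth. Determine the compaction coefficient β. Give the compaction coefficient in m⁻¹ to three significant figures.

Working in km (1 km = 1000 m; β in km⁻¹ = β in m⁻¹ × 1000):
Athy: phi(Z) = phi₀ e^(−βZ) ⇒ phi₁/phi₂ = e^{β(Z₂−Z₁)} ⇒ β = ln(phi₁/phi₂)/(Z₂−Z₁)
β = ln(0.279/0.076) / (5.4 − 2.2) = ln(3.671) / 3.2 = 1.3005 / 3.2 = 0.4064 km⁻¹

0.000406 m⁻¹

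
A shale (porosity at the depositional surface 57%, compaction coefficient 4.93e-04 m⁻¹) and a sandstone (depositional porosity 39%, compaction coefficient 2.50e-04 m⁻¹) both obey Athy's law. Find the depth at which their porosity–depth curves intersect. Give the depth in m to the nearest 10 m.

1560 m

Working in km (1 km = 1000 m; k in km⁻¹ = k in m⁻¹ × 1000):
Set φ₀ₐ e^(−kₐZ) = φ₀ᵦ e^(−kᵦZ) ⇒ ln(φ₀ₐ/φ₀ᵦ) = (kₐ − kᵦ)·Z
Z = ln(0.57/0.39) / (0.493 − 0.25) = 0.3795 / 0.243 = 1.562 km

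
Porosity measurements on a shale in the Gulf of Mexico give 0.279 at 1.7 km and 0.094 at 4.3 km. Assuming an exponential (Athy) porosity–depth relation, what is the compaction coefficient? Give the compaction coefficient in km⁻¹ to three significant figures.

Athy: phi(z) = phi₀ e^(−cz) ⇒ phi₁/phi₂ = e^{c(z₂−z₁)} ⇒ c = ln(phi₁/phi₂)/(z₂−z₁)
c = ln(0.279/0.094) / (4.3 − 1.7) = ln(2.968) / 2.6 = 1.0879 / 2.6 = 0.4184 km⁻¹

0.418 km⁻¹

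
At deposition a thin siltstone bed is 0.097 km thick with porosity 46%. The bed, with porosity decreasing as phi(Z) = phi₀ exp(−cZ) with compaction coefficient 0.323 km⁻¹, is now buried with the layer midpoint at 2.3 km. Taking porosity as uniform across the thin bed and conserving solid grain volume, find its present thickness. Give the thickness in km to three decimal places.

Porosity at 2.3 km: phi = 0.46·exp(−0.323×2.3) = 0.2188
Solid-volume conservation: h(1−phi) = h₀(1−phi₀) ⇒ h = h₀·(1−phi₀)/(1−phi)
h = 0.097 × (1 − 0.46)/(1 − 0.2188) = 0.097 × 0.6913 = 0.0671 km

0.067 km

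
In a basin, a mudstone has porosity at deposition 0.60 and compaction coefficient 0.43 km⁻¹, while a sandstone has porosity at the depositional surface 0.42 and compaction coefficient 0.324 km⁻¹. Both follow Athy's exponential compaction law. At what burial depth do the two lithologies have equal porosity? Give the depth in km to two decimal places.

Set φ₀ₐ e^(−βₐd) = φ₀ᵦ e^(−βᵦd) ⇒ ln(φ₀ₐ/φ₀ᵦ) = (βₐ − βᵦ)·d
d = ln(0.6/0.42) / (0.43 − 0.324) = 0.3567 / 0.106 = 3.365 km

3.36 km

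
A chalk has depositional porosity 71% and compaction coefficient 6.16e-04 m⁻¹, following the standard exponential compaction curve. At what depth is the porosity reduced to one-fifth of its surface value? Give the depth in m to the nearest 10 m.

2610 m

Working in km (1 km = 1000 m; c in km⁻¹ = c in m⁻¹ × 1000):
phi/phi₀ = 1/5 ⇒ exp(−c·Z) = 1/5 ⇒ Z = ln(5) / c
Z = 1.6094 / 0.616 = 2.613 km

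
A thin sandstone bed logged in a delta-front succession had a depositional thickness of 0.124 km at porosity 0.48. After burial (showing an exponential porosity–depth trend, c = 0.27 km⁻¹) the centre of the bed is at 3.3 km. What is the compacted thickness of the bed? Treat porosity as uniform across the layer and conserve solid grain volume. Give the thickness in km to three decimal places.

Porosity at 3.3 km: phi = 0.48·exp(−0.27×3.3) = 0.1969
Solid-volume conservation: h(1−phi) = h₀(1−phi₀) ⇒ h = h₀·(1−phi₀)/(1−phi)
h = 0.124 × (1 − 0.48)/(1 − 0.1969) = 0.124 × 0.6475 = 0.0803 km

0.080 km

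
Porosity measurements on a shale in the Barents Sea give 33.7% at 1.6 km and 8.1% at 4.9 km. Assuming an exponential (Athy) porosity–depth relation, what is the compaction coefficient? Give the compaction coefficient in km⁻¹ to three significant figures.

0.432 km⁻¹

Athy: n(d) = n₀ e^(−βd) ⇒ n₁/n₂ = e^{β(d₂−d₁)} ⇒ β = ln(n₁/n₂)/(d₂−d₁)
β = ln(0.337/0.081) / (4.9 − 1.6) = ln(4.16) / 3.3 = 1.4256 / 3.3 = 0.432 km⁻¹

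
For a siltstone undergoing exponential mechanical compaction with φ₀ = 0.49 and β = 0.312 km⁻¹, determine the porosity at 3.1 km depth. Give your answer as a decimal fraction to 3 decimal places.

0.186

φ = φ₀·exp(−β·Z) = 0.49 × exp(−0.312 × 3.1) = 0.49 × exp(−0.9672)
  = 0.49 × 0.3801 = 0.1863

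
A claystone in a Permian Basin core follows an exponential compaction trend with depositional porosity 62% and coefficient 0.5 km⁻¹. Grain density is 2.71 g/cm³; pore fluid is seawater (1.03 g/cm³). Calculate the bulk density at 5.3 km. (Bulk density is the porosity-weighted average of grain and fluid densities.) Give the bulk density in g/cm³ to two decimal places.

2.64 g/cm³

Porosity at depth: n = 0.62·exp(−0.5×5.3) = 0.62×0.0707 = 0.0438
Bulk density: ρ_b = (1−n)ρ_g + n·ρ_f = 0.9562×2.71 + 0.0438×1.03
       = 2.591 + 0.045 = 2.636 g/cm³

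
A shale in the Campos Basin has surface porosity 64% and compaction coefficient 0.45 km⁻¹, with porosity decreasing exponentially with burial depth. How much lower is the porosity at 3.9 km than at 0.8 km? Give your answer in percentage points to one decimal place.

33.6 percentage points

φ(0.8) = 0.64·e^(−0.45×0.8) = 0.4465
φ(3.9) = 0.64·e^(−0.45×3.9) = 0.1107
Δφ = 0.4465 − 0.1107 = 0.3359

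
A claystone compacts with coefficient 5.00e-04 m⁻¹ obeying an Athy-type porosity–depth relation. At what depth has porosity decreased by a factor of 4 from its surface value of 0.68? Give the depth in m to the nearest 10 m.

2770 m

Working in km (1 km = 1000 m; β in km⁻¹ = β in m⁻¹ × 1000):
φ/φ₀ = 1/4 ⇒ exp(−β·Z) = 1/4 ⇒ Z = ln(4) / β
Z = 1.3863 / 0.5 = 2.773 km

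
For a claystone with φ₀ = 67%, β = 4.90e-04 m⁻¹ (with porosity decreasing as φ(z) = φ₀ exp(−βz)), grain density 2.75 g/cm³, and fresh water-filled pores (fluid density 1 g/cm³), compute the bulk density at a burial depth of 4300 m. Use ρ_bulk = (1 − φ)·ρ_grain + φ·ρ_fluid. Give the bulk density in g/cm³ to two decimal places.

2.61 g/cm³

Working in km (1 km = 1000 m; β in km⁻¹ = β in m⁻¹ × 1000):
Porosity at depth: φ = 0.67·exp(−0.49×4.3) = 0.67×0.1216 = 0.0815
Bulk density: ρ_b = (1−φ)ρ_g + φ·ρ_f = 0.9185×2.75 + 0.0815×1
       = 2.526 + 0.081 = 2.607 g/cm³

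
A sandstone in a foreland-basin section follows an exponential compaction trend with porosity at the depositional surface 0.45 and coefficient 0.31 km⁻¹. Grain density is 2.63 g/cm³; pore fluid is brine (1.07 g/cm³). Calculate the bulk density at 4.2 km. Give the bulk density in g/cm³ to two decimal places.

Porosity at depth: n = 0.45·exp(−0.31×4.2) = 0.45×0.2720 = 0.1224
Bulk density: ρ_b = (1−n)ρ_g + n·ρ_f = 0.8776×2.63 + 0.1224×1.07
       = 2.308 + 0.131 = 2.439 g/cm³

2.44 g/cm³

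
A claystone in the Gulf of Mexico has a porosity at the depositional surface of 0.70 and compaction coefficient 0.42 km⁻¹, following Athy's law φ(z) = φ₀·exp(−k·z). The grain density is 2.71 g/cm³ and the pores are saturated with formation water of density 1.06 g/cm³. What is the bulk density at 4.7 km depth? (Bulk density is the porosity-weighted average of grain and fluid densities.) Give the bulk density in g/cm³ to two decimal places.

Porosity at depth: φ = 0.7·exp(−0.42×4.7) = 0.7×0.1389 = 0.0972
Bulk density: ρ_b = (1−φ)ρ_g + φ·ρ_f = 0.9028×2.71 + 0.0972×1.06
       = 2.447 + 0.103 = 2.550 g/cm³

2.55 g/cm³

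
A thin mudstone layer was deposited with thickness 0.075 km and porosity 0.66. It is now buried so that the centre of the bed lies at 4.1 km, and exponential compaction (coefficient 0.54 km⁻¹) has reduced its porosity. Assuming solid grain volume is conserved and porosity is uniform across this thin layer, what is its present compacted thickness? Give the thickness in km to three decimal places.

0.027 km

Porosity at 4.1 km: φ = 0.66·exp(−0.54×4.1) = 0.0721
Solid-volume conservation: h(1−φ) = h₀(1−φ₀) ⇒ h = h₀·(1−φ₀)/(1−φ)
h = 0.075 × (1 − 0.66)/(1 − 0.0721) = 0.075 × 0.3664 = 0.0275 km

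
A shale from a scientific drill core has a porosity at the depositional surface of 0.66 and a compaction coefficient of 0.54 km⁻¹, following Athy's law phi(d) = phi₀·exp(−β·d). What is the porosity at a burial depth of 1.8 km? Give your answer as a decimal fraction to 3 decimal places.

0.250

phi = phi₀·exp(−β·d) = 0.66 × exp(−0.54 × 1.8) = 0.66 × exp(−0.972)
  = 0.66 × 0.3783 = 0.2497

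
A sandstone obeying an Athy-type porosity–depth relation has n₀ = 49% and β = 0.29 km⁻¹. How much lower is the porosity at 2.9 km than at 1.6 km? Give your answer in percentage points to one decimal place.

9.7 percentage points

n(1.6) = 0.49·e^(−0.29×1.6) = 0.3081
n(2.9) = 0.49·e^(−0.29×2.9) = 0.2113
Δn = 0.3081 − 0.2113 = 0.0968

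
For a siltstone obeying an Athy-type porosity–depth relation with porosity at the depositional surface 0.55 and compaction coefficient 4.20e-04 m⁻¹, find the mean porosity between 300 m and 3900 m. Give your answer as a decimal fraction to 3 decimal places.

Working in km (1 km = 1000 m; c in km⁻¹ = c in m⁻¹ × 1000):
⟨phi⟩ = (1/(Z₂−Z₁)) ∫ phi₀ e^(−cZ) dZ = phi₀·(e^(−c·Z₁) − e^(−c·Z₂)) / (c·(Z₂−Z₁))
e^(−0.42×0.3) = 0.8816; e^(−0.42×3.9) = 0.1944
⟨phi⟩ = 0.55 × (0.8816 − 0.1944) / (0.42 × 3.6) = 0.55 × 0.4545 = 0.2500

0.250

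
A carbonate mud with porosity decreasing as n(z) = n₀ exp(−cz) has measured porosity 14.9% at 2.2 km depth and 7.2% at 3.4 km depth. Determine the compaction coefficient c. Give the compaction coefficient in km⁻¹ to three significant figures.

0.606 km⁻¹

Athy: n(z) = n₀ e^(−cz) ⇒ n₁/n₂ = e^{c(z₂−z₁)} ⇒ c = ln(n₁/n₂)/(z₂−z₁)
c = ln(0.149/0.072) / (3.4 − 2.2) = ln(2.069) / 1.2 = 0.7273 / 1.2 = 0.6061 km⁻¹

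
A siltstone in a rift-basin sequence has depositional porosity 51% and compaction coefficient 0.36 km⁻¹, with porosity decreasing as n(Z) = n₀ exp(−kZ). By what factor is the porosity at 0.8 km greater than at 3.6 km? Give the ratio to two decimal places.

n(Z₁)/n(Z₂) = e^(−k·Z₁)/e^(−k·Z₂) = e^{k(Z₂−Z₁)}
= exp(0.36 × 2.8) = exp(1.008) = 2.7401

2.74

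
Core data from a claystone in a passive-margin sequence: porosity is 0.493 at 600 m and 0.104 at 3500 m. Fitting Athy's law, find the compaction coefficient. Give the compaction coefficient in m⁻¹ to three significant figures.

Working in km (1 km = 1000 m; c in km⁻¹ = c in m⁻¹ × 1000):
Athy: phi(z) = phi₀ e^(−cz) ⇒ phi₁/phi₂ = e^{c(z₂−z₁)} ⇒ c = ln(phi₁/phi₂)/(z₂−z₁)
c = ln(0.493/0.104) / (3.5 − 0.6) = ln(4.74) / 2.9 = 1.5561 / 2.9 = 0.5366 km⁻¹

0.000537 m⁻¹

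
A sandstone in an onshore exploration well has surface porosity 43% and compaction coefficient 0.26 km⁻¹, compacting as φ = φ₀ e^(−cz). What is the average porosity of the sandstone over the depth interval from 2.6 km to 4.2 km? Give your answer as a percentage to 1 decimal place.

⟨φ⟩ = (1/(z₂−z₁)) ∫ φ₀ e^(−cz) dz = φ₀·(e^(−c·z₁) − e^(−c·z₂)) / (c·(z₂−z₁))
e^(−0.26×2.6) = 0.5086; e^(−0.26×4.2) = 0.3355
⟨φ⟩ = 0.43 × (0.5086 − 0.3355) / (0.26 × 1.6) = 0.43 × 0.4161 = 0.1789

17.9%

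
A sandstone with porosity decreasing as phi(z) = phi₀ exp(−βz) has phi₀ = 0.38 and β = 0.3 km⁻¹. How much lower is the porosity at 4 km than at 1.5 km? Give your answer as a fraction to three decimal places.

phi(1.5) = 0.38·e^(−0.3×1.5) = 0.2423
phi(4) = 0.38·e^(−0.3×4) = 0.1145
Δphi = 0.2423 − 0.1145 = 0.1278

0.128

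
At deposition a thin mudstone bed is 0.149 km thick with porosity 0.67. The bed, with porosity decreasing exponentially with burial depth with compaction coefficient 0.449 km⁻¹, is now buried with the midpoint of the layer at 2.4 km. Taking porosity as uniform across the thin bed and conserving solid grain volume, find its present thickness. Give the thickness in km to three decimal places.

0.064 km

Porosity at 2.4 km: φ = 0.67·exp(−0.449×2.4) = 0.2281
Solid-volume conservation: h(1−φ) = h₀(1−φ₀) ⇒ h = h₀·(1−φ₀)/(1−φ)
h = 0.149 × (1 − 0.67)/(1 − 0.2281) = 0.149 × 0.4275 = 0.0637 km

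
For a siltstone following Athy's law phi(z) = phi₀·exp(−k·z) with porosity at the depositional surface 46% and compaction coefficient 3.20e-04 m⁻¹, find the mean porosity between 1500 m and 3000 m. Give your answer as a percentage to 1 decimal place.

Working in km (1 km = 1000 m; k in km⁻¹ = k in m⁻¹ × 1000):
⟨phi⟩ = (1/(z₂−z₁)) ∫ phi₀ e^(−kz) dz = phi₀·(e^(−k·z₁) − e^(−k·z₂)) / (k·(z₂−z₁))
e^(−0.32×1.5) = 0.6188; e^(−0.32×3) = 0.3829
⟨phi⟩ = 0.46 × (0.6188 − 0.3829) / (0.32 × 1.5) = 0.46 × 0.4914 = 0.2261

22.6%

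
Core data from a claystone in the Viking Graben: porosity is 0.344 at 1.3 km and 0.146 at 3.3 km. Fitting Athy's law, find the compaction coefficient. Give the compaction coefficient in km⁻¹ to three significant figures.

Athy: φ(d) = φ₀ e^(−cd) ⇒ φ₁/φ₂ = e^{c(d₂−d₁)} ⇒ c = ln(φ₁/φ₂)/(d₂−d₁)
c = ln(0.344/0.146) / (3.3 − 1.3) = ln(2.356) / 2 = 0.8570 / 2 = 0.4285 km⁻¹

0.429 km⁻¹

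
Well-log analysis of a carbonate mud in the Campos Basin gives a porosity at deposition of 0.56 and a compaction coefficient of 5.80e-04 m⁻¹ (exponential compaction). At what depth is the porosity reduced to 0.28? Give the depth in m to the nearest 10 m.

Working in km (1 km = 1000 m; c in km⁻¹ = c in m⁻¹ × 1000):
Invert Athy's law: Z = ln(phi₀/phi) / c
Z = ln(0.56/0.28) / 0.58 = ln(2) / 0.58 = 0.6931 / 0.58 = 1.195 km

1200 m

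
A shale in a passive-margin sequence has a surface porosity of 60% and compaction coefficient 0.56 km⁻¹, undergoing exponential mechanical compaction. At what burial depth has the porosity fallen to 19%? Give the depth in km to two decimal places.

Invert Athy's law: z = ln(n₀/n) / k
z = ln(0.6/0.19) / 0.56 = ln(3.158) / 0.56 = 1.1499 / 0.56 = 2.053 km

2.05 km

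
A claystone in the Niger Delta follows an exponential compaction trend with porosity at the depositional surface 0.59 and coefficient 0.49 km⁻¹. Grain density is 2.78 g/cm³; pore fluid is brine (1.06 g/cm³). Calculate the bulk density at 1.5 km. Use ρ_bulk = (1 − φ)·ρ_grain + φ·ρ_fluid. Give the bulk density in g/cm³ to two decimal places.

2.29 g/cm³

Porosity at depth: n = 0.59·exp(−0.49×1.5) = 0.59×0.4795 = 0.2829
Bulk density: ρ_b = (1−n)ρ_g + n·ρ_f = 0.7171×2.78 + 0.2829×1.06
       = 1.994 + 0.300 = 2.293 g/cm³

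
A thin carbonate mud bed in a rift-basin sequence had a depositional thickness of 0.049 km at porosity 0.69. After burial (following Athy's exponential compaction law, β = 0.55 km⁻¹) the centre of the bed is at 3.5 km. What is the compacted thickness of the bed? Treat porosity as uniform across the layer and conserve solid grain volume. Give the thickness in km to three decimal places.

Porosity at 3.5 km: n = 0.69·exp(−0.55×3.5) = 0.1007
Solid-volume conservation: h(1−n) = h₀(1−n₀) ⇒ h = h₀·(1−n₀)/(1−n)
h = 0.049 × (1 − 0.69)/(1 − 0.1007) = 0.049 × 0.3447 = 0.0169 km

0.017 km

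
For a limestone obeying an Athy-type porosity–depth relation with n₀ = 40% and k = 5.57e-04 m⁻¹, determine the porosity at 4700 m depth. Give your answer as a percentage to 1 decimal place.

Working in km (1 km = 1000 m; k in km⁻¹ = k in m⁻¹ × 1000):
n = n₀·exp(−k·z) = 0.4 × exp(−0.557 × 4.7) = 0.4 × exp(−2.618)
  = 0.4 × 0.0730 = 0.0292

2.9%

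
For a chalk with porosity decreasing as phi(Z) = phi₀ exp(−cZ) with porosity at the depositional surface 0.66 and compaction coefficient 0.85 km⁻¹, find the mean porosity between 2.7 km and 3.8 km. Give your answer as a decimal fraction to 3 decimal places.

0.043

⟨phi⟩ = (1/(Z₂−Z₁)) ∫ phi₀ e^(−cZ) dZ = phi₀·(e^(−c·Z₁) − e^(−c·Z₂)) / (c·(Z₂−Z₁))
e^(−0.85×2.7) = 0.1008; e^(−0.85×3.8) = 0.0396
⟨phi⟩ = 0.66 × (0.1008 − 0.0396) / (0.85 × 1.1) = 0.66 × 0.0655 = 0.0432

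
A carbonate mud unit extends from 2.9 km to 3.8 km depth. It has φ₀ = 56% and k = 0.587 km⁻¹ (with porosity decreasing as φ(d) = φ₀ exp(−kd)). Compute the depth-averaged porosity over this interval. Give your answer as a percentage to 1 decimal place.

7.9%

⟨φ⟩ = (1/(d₂−d₁)) ∫ φ₀ e^(−kd) dd = φ₀·(e^(−k·d₁) − e^(−k·d₂)) / (k·(d₂−d₁))
e^(−0.587×2.9) = 0.1823; e^(−0.587×3.8) = 0.1075
⟨φ⟩ = 0.56 × (0.1823 − 0.1075) / (0.587 × 0.9) = 0.56 × 0.1416 = 0.0793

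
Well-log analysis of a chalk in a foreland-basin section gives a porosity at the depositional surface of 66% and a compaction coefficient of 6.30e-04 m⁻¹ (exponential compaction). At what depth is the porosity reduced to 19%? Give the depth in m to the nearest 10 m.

1980 m

Working in km (1 km = 1000 m; β in km⁻¹ = β in m⁻¹ × 1000):
Invert Athy's law: Z = ln(phi₀/phi) / β
Z = ln(0.66/0.19) / 0.63 = ln(3.474) / 0.63 = 1.2452 / 0.63 = 1.977 km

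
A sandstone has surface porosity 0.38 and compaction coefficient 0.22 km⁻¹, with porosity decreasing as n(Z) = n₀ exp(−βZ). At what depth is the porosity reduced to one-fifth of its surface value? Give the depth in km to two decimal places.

n/n₀ = 1/5 ⇒ exp(−β·Z) = 1/5 ⇒ Z = ln(5) / β
Z = 1.6094 / 0.22 = 7.316 km

7.32 km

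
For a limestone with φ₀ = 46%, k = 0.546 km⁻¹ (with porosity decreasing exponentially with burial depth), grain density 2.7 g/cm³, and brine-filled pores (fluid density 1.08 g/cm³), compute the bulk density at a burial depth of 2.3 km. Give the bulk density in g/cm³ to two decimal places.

2.49 g/cm³

Porosity at depth: φ = 0.46·exp(−0.546×2.3) = 0.46×0.2848 = 0.1310
Bulk density: ρ_b = (1−φ)ρ_g + φ·ρ_f = 0.8690×2.7 + 0.1310×1.08
       = 2.346 + 0.142 = 2.488 g/cm³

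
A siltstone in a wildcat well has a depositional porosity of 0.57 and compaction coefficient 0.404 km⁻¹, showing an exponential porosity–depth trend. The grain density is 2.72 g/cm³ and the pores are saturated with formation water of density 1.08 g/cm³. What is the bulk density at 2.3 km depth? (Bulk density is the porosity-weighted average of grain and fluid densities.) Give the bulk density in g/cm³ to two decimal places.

Porosity at depth: phi = 0.57·exp(−0.404×2.3) = 0.57×0.3949 = 0.2251
Bulk density: ρ_b = (1−phi)ρ_g + phi·ρ_f = 0.7749×2.72 + 0.2251×1.08
       = 2.108 + 0.243 = 2.351 g/cm³

2.35 g/cm³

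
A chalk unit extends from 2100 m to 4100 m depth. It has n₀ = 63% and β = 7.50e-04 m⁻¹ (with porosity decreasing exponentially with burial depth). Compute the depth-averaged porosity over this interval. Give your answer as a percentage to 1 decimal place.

Working in km (1 km = 1000 m; β in km⁻¹ = β in m⁻¹ × 1000):
⟨n⟩ = (1/(d₂−d₁)) ∫ n₀ e^(−βd) dd = n₀·(e^(−β·d₁) − e^(−β·d₂)) / (β·(d₂−d₁))
e^(−0.75×2.1) = 0.2070; e^(−0.75×4.1) = 0.0462
⟨n⟩ = 0.63 × (0.2070 − 0.0462) / (0.75 × 2) = 0.63 × 0.1072 = 0.0675

6.8%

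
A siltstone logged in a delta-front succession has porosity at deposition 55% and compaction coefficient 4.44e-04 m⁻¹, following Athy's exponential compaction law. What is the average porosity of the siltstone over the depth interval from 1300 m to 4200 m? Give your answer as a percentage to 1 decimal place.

17.4%

Working in km (1 km = 1000 m; k in km⁻¹ = k in m⁻¹ × 1000):
⟨φ⟩ = (1/(Z₂−Z₁)) ∫ φ₀ e^(−kZ) dZ = φ₀·(e^(−k·Z₁) − e^(−k·Z₂)) / (k·(Z₂−Z₁))
e^(−0.444×1.3) = 0.5615; e^(−0.444×4.2) = 0.1549
⟨φ⟩ = 0.55 × (0.5615 − 0.1549) / (0.444 × 2.9) = 0.55 × 0.3157 = 0.1737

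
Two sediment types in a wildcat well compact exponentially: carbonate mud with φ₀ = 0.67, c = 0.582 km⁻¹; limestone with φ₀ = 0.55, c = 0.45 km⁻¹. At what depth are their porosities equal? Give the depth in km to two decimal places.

Set φ₀ₐ e^(−cₐd) = φ₀ᵦ e^(−cᵦd) ⇒ ln(φ₀ₐ/φ₀ᵦ) = (cₐ − cᵦ)·d
d = ln(0.67/0.55) / (0.582 − 0.45) = 0.1974 / 0.132 = 1.495 km

1.50 km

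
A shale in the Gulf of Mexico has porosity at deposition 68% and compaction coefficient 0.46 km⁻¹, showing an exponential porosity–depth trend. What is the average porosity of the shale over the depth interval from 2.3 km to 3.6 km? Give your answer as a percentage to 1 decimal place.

17.8%

⟨φ⟩ = (1/(d₂−d₁)) ∫ φ₀ e^(−βd) dd = φ₀·(e^(−β·d₁) − e^(−β·d₂)) / (β·(d₂−d₁))
e^(−0.46×2.3) = 0.3471; e^(−0.46×3.6) = 0.1909
⟨φ⟩ = 0.68 × (0.3471 − 0.1909) / (0.46 × 1.3) = 0.68 × 0.2613 = 0.1777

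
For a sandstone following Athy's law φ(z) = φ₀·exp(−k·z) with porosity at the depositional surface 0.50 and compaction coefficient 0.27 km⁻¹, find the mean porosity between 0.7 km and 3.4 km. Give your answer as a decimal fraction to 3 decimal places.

0.294

⟨φ⟩ = (1/(z₂−z₁)) ∫ φ₀ e^(−kz) dz = φ₀·(e^(−k·z₁) − e^(−k·z₂)) / (k·(z₂−z₁))
e^(−0.27×0.7) = 0.8278; e^(−0.27×3.4) = 0.3993
⟨φ⟩ = 0.5 × (0.8278 − 0.3993) / (0.27 × 2.7) = 0.5 × 0.5877 = 0.2939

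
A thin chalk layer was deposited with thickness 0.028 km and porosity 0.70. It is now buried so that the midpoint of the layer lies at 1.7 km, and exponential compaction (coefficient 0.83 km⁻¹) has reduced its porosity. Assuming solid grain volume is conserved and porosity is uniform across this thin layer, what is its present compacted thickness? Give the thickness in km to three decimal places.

Porosity at 1.7 km: φ = 0.7·exp(−0.83×1.7) = 0.1707
Solid-volume conservation: h(1−φ) = h₀(1−φ₀) ⇒ h = h₀·(1−φ₀)/(1−φ)
h = 0.028 × (1 − 0.7)/(1 − 0.1707) = 0.028 × 0.3618 = 0.0101 km

0.010 km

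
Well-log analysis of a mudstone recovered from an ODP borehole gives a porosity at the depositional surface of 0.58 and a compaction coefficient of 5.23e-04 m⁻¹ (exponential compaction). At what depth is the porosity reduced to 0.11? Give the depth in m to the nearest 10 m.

Working in km (1 km = 1000 m; c in km⁻¹ = c in m⁻¹ × 1000):
Invert Athy's law: z = ln(n₀/n) / c
z = ln(0.58/0.11) / 0.523 = ln(5.273) / 0.523 = 1.6625 / 0.523 = 3.179 km

3180 m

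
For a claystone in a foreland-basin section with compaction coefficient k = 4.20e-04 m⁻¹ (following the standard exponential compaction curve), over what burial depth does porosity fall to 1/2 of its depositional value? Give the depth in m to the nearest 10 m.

1650 m

Working in km (1 km = 1000 m; k in km⁻¹ = k in m⁻¹ × 1000):
phi/phi₀ = 1/2 ⇒ exp(−k·Z) = 1/2 ⇒ Z = ln(2) / k
Z = 0.6931 / 0.42 = 1.650 km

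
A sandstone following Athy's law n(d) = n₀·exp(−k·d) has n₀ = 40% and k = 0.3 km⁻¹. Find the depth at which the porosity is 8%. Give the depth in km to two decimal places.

5.36 km

Invert Athy's law: d = ln(n₀/n) / k
d = ln(0.4/0.08) / 0.3 = ln(5) / 0.3 = 1.6094 / 0.3 = 5.365 km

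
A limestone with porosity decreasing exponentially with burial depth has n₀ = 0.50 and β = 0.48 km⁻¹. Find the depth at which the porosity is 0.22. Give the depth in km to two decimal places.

Invert Athy's law: Z = ln(n₀/n) / β
Z = ln(0.5/0.22) / 0.48 = ln(2.273) / 0.48 = 0.8210 / 0.48 = 1.710 km

1.71 km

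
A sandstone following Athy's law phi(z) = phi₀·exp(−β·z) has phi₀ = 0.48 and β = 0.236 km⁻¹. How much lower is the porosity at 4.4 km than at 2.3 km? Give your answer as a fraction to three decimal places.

phi(2.3) = 0.48·e^(−0.236×2.3) = 0.2789
phi(4.4) = 0.48·e^(−0.236×4.4) = 0.1699
Δphi = 0.2789 − 0.1699 = 0.1090

0.109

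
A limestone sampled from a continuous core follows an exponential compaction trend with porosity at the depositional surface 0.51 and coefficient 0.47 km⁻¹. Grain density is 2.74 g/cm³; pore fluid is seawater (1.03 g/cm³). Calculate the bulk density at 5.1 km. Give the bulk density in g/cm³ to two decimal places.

Porosity at depth: φ = 0.51·exp(−0.47×5.1) = 0.51×0.0910 = 0.0464
Bulk density: ρ_b = (1−φ)ρ_g + φ·ρ_f = 0.9536×2.74 + 0.0464×1.03
       = 2.613 + 0.048 = 2.661 g/cm³

2.66 g/cm³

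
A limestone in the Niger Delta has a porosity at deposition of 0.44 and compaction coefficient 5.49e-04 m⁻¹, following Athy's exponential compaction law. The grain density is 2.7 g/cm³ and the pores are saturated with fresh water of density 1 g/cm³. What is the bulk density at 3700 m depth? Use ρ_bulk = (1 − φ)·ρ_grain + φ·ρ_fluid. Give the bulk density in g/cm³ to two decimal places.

Working in km (1 km = 1000 m; c in km⁻¹ = c in m⁻¹ × 1000):
Porosity at depth: φ = 0.44·exp(−0.549×3.7) = 0.44×0.1312 = 0.0577
Bulk density: ρ_b = (1−φ)ρ_g + φ·ρ_f = 0.9423×2.7 + 0.0577×1
       = 2.544 + 0.058 = 2.602 g/cm³

2.60 g/cm³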